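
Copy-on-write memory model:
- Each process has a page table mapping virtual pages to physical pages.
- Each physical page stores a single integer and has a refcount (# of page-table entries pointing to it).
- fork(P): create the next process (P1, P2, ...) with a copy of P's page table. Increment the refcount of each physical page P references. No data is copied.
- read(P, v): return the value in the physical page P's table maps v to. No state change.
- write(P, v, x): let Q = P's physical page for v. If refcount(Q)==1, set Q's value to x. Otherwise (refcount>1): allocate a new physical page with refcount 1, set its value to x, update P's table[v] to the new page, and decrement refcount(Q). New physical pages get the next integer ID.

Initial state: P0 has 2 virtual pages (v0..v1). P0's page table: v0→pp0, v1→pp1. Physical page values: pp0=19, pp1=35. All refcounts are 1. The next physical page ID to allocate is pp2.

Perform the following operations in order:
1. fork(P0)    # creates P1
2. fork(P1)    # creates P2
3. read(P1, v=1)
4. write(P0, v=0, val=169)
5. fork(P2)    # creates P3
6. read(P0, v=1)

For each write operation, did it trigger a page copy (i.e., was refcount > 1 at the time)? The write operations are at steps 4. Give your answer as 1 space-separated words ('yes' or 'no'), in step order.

Op 1: fork(P0) -> P1. 2 ppages; refcounts: pp0:2 pp1:2
Op 2: fork(P1) -> P2. 2 ppages; refcounts: pp0:3 pp1:3
Op 3: read(P1, v1) -> 35. No state change.
Op 4: write(P0, v0, 169). refcount(pp0)=3>1 -> COPY to pp2. 3 ppages; refcounts: pp0:2 pp1:3 pp2:1
Op 5: fork(P2) -> P3. 3 ppages; refcounts: pp0:3 pp1:4 pp2:1
Op 6: read(P0, v1) -> 35. No state change.

yes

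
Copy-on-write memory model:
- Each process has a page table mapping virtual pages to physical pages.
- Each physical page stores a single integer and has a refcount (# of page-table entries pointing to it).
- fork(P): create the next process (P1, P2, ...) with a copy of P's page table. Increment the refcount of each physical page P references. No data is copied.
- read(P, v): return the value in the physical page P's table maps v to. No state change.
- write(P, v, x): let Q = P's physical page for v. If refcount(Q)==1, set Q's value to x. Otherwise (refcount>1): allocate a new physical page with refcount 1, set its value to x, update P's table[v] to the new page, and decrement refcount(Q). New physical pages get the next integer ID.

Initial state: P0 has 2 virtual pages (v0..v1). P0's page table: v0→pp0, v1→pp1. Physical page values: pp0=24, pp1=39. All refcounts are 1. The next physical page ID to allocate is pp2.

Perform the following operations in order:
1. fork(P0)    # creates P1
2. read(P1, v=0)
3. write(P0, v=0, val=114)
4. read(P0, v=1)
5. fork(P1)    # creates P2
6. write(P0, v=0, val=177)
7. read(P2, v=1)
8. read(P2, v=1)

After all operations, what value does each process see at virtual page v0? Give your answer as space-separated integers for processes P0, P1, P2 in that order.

Answer: 177 24 24

Derivation:
Op 1: fork(P0) -> P1. 2 ppages; refcounts: pp0:2 pp1:2
Op 2: read(P1, v0) -> 24. No state change.
Op 3: write(P0, v0, 114). refcount(pp0)=2>1 -> COPY to pp2. 3 ppages; refcounts: pp0:1 pp1:2 pp2:1
Op 4: read(P0, v1) -> 39. No state change.
Op 5: fork(P1) -> P2. 3 ppages; refcounts: pp0:2 pp1:3 pp2:1
Op 6: write(P0, v0, 177). refcount(pp2)=1 -> write in place. 3 ppages; refcounts: pp0:2 pp1:3 pp2:1
Op 7: read(P2, v1) -> 39. No state change.
Op 8: read(P2, v1) -> 39. No state change.
P0: v0 -> pp2 = 177
P1: v0 -> pp0 = 24
P2: v0 -> pp0 = 24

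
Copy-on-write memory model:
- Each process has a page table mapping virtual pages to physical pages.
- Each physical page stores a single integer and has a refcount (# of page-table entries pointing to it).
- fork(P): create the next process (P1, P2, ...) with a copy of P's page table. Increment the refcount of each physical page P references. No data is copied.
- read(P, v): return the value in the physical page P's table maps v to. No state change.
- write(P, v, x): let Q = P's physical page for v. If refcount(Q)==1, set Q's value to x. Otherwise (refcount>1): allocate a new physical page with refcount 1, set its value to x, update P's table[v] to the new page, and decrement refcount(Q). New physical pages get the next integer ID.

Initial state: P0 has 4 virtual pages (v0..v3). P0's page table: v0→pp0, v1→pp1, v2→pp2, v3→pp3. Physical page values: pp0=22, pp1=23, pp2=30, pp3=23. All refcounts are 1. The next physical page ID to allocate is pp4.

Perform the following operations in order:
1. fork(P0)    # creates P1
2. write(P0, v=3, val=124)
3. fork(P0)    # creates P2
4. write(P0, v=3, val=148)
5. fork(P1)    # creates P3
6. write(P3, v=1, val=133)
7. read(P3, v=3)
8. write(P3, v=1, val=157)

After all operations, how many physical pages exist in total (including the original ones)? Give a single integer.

Answer: 7

Derivation:
Op 1: fork(P0) -> P1. 4 ppages; refcounts: pp0:2 pp1:2 pp2:2 pp3:2
Op 2: write(P0, v3, 124). refcount(pp3)=2>1 -> COPY to pp4. 5 ppages; refcounts: pp0:2 pp1:2 pp2:2 pp3:1 pp4:1
Op 3: fork(P0) -> P2. 5 ppages; refcounts: pp0:3 pp1:3 pp2:3 pp3:1 pp4:2
Op 4: write(P0, v3, 148). refcount(pp4)=2>1 -> COPY to pp5. 6 ppages; refcounts: pp0:3 pp1:3 pp2:3 pp3:1 pp4:1 pp5:1
Op 5: fork(P1) -> P3. 6 ppages; refcounts: pp0:4 pp1:4 pp2:4 pp3:2 pp4:1 pp5:1
Op 6: write(P3, v1, 133). refcount(pp1)=4>1 -> COPY to pp6. 7 ppages; refcounts: pp0:4 pp1:3 pp2:4 pp3:2 pp4:1 pp5:1 pp6:1
Op 7: read(P3, v3) -> 23. No state change.
Op 8: write(P3, v1, 157). refcount(pp6)=1 -> write in place. 7 ppages; refcounts: pp0:4 pp1:3 pp2:4 pp3:2 pp4:1 pp5:1 pp6:1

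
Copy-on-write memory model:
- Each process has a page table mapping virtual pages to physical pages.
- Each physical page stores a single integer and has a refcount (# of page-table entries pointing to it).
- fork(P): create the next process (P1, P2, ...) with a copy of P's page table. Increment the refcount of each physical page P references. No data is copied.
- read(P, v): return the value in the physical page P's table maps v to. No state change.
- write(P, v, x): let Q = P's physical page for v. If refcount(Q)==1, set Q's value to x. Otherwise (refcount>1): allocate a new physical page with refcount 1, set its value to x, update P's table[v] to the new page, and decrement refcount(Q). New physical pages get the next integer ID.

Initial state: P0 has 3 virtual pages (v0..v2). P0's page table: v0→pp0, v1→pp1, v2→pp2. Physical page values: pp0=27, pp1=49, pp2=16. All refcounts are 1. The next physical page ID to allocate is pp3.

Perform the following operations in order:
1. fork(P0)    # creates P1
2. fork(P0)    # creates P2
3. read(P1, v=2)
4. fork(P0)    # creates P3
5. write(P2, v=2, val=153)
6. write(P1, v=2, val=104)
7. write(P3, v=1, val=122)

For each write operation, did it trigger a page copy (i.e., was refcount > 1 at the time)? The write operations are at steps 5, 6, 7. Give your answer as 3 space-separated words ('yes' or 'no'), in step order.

Op 1: fork(P0) -> P1. 3 ppages; refcounts: pp0:2 pp1:2 pp2:2
Op 2: fork(P0) -> P2. 3 ppages; refcounts: pp0:3 pp1:3 pp2:3
Op 3: read(P1, v2) -> 16. No state change.
Op 4: fork(P0) -> P3. 3 ppages; refcounts: pp0:4 pp1:4 pp2:4
Op 5: write(P2, v2, 153). refcount(pp2)=4>1 -> COPY to pp3. 4 ppages; refcounts: pp0:4 pp1:4 pp2:3 pp3:1
Op 6: write(P1, v2, 104). refcount(pp2)=3>1 -> COPY to pp4. 5 ppages; refcounts: pp0:4 pp1:4 pp2:2 pp3:1 pp4:1
Op 7: write(P3, v1, 122). refcount(pp1)=4>1 -> COPY to pp5. 6 ppages; refcounts: pp0:4 pp1:3 pp2:2 pp3:1 pp4:1 pp5:1

yes yes yes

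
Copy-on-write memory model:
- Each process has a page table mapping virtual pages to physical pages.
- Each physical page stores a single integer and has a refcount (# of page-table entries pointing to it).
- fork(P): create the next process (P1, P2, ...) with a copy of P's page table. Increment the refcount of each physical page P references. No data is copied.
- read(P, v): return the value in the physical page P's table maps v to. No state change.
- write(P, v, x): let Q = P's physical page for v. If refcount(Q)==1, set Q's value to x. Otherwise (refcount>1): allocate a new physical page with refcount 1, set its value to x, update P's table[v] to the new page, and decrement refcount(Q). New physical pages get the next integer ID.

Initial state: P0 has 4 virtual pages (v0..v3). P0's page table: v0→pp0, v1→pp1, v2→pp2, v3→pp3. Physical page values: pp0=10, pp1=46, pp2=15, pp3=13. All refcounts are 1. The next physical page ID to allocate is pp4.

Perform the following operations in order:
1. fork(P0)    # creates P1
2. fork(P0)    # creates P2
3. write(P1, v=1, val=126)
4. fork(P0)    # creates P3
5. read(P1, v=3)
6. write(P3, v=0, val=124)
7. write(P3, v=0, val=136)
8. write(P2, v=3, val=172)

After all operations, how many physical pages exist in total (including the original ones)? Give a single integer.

Op 1: fork(P0) -> P1. 4 ppages; refcounts: pp0:2 pp1:2 pp2:2 pp3:2
Op 2: fork(P0) -> P2. 4 ppages; refcounts: pp0:3 pp1:3 pp2:3 pp3:3
Op 3: write(P1, v1, 126). refcount(pp1)=3>1 -> COPY to pp4. 5 ppages; refcounts: pp0:3 pp1:2 pp2:3 pp3:3 pp4:1
Op 4: fork(P0) -> P3. 5 ppages; refcounts: pp0:4 pp1:3 pp2:4 pp3:4 pp4:1
Op 5: read(P1, v3) -> 13. No state change.
Op 6: write(P3, v0, 124). refcount(pp0)=4>1 -> COPY to pp5. 6 ppages; refcounts: pp0:3 pp1:3 pp2:4 pp3:4 pp4:1 pp5:1
Op 7: write(P3, v0, 136). refcount(pp5)=1 -> write in place. 6 ppages; refcounts: pp0:3 pp1:3 pp2:4 pp3:4 pp4:1 pp5:1
Op 8: write(P2, v3, 172). refcount(pp3)=4>1 -> COPY to pp6. 7 ppages; refcounts: pp0:3 pp1:3 pp2:4 pp3:3 pp4:1 pp5:1 pp6:1

Answer: 7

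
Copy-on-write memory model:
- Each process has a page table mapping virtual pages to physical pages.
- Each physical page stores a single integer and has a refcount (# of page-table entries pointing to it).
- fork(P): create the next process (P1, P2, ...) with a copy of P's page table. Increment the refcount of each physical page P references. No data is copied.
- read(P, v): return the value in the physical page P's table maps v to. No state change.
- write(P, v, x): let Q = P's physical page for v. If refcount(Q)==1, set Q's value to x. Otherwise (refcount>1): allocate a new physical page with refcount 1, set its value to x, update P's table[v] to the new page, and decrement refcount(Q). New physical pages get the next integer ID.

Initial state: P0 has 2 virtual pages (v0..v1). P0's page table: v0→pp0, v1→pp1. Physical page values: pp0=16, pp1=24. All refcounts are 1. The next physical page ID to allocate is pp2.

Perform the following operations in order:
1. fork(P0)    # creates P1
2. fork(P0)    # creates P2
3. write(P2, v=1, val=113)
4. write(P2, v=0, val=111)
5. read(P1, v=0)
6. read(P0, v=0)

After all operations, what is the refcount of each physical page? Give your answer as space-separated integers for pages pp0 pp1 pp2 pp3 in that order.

Op 1: fork(P0) -> P1. 2 ppages; refcounts: pp0:2 pp1:2
Op 2: fork(P0) -> P2. 2 ppages; refcounts: pp0:3 pp1:3
Op 3: write(P2, v1, 113). refcount(pp1)=3>1 -> COPY to pp2. 3 ppages; refcounts: pp0:3 pp1:2 pp2:1
Op 4: write(P2, v0, 111). refcount(pp0)=3>1 -> COPY to pp3. 4 ppages; refcounts: pp0:2 pp1:2 pp2:1 pp3:1
Op 5: read(P1, v0) -> 16. No state change.
Op 6: read(P0, v0) -> 16. No state change.

Answer: 2 2 1 1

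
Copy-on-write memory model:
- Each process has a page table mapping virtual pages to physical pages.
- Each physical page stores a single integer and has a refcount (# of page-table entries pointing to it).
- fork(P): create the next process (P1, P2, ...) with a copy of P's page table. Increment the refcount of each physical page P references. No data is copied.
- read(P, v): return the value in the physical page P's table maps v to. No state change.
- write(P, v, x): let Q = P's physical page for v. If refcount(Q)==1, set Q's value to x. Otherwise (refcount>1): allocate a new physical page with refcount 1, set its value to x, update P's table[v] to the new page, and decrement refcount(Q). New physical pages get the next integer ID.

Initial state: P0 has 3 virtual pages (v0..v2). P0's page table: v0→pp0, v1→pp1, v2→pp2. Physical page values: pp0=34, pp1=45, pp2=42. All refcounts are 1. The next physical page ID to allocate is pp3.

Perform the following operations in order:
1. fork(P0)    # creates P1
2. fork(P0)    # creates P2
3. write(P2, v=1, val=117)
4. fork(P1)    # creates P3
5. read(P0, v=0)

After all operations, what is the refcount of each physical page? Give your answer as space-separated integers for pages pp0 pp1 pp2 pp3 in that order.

Op 1: fork(P0) -> P1. 3 ppages; refcounts: pp0:2 pp1:2 pp2:2
Op 2: fork(P0) -> P2. 3 ppages; refcounts: pp0:3 pp1:3 pp2:3
Op 3: write(P2, v1, 117). refcount(pp1)=3>1 -> COPY to pp3. 4 ppages; refcounts: pp0:3 pp1:2 pp2:3 pp3:1
Op 4: fork(P1) -> P3. 4 ppages; refcounts: pp0:4 pp1:3 pp2:4 pp3:1
Op 5: read(P0, v0) -> 34. No state change.

Answer: 4 3 4 1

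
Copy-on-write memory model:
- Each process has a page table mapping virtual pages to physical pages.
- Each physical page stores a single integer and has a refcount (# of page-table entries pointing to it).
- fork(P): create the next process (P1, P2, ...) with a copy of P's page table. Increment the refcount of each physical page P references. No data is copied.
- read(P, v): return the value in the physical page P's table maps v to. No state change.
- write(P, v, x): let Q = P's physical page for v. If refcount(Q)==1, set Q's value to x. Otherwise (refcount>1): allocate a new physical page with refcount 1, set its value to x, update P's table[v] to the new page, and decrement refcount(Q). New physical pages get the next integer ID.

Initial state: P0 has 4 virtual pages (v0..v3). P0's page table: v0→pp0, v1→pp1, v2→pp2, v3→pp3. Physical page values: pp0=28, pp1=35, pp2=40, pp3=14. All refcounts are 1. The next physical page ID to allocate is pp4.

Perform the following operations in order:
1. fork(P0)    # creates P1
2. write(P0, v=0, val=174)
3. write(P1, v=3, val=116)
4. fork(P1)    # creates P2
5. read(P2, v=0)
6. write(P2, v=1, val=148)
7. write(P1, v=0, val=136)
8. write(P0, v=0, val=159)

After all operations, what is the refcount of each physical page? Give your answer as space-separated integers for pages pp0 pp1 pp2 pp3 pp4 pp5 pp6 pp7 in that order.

Answer: 1 2 3 1 1 2 1 1

Derivation:
Op 1: fork(P0) -> P1. 4 ppages; refcounts: pp0:2 pp1:2 pp2:2 pp3:2
Op 2: write(P0, v0, 174). refcount(pp0)=2>1 -> COPY to pp4. 5 ppages; refcounts: pp0:1 pp1:2 pp2:2 pp3:2 pp4:1
Op 3: write(P1, v3, 116). refcount(pp3)=2>1 -> COPY to pp5. 6 ppages; refcounts: pp0:1 pp1:2 pp2:2 pp3:1 pp4:1 pp5:1
Op 4: fork(P1) -> P2. 6 ppages; refcounts: pp0:2 pp1:3 pp2:3 pp3:1 pp4:1 pp5:2
Op 5: read(P2, v0) -> 28. No state change.
Op 6: write(P2, v1, 148). refcount(pp1)=3>1 -> COPY to pp6. 7 ppages; refcounts: pp0:2 pp1:2 pp2:3 pp3:1 pp4:1 pp5:2 pp6:1
Op 7: write(P1, v0, 136). refcount(pp0)=2>1 -> COPY to pp7. 8 ppages; refcounts: pp0:1 pp1:2 pp2:3 pp3:1 pp4:1 pp5:2 pp6:1 pp7:1
Op 8: write(P0, v0, 159). refcount(pp4)=1 -> write in place. 8 ppages; refcounts: pp0:1 pp1:2 pp2:3 pp3:1 pp4:1 pp5:2 pp6:1 pp7:1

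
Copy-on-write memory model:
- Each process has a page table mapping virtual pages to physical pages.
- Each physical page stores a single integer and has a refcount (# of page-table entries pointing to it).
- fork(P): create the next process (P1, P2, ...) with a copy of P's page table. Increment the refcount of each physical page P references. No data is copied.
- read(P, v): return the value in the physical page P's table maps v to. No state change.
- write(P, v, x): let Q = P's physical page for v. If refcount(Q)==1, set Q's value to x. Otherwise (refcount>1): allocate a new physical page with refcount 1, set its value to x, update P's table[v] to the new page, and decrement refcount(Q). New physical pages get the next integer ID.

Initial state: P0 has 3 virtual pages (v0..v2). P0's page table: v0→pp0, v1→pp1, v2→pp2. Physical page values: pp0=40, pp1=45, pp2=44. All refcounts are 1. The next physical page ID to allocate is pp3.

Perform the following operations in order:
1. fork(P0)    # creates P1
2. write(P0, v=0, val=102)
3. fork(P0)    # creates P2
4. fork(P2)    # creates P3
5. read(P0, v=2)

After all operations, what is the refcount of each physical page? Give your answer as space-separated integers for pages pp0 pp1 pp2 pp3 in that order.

Answer: 1 4 4 3

Derivation:
Op 1: fork(P0) -> P1. 3 ppages; refcounts: pp0:2 pp1:2 pp2:2
Op 2: write(P0, v0, 102). refcount(pp0)=2>1 -> COPY to pp3. 4 ppages; refcounts: pp0:1 pp1:2 pp2:2 pp3:1
Op 3: fork(P0) -> P2. 4 ppages; refcounts: pp0:1 pp1:3 pp2:3 pp3:2
Op 4: fork(P2) -> P3. 4 ppages; refcounts: pp0:1 pp1:4 pp2:4 pp3:3
Op 5: read(P0, v2) -> 44. No state change.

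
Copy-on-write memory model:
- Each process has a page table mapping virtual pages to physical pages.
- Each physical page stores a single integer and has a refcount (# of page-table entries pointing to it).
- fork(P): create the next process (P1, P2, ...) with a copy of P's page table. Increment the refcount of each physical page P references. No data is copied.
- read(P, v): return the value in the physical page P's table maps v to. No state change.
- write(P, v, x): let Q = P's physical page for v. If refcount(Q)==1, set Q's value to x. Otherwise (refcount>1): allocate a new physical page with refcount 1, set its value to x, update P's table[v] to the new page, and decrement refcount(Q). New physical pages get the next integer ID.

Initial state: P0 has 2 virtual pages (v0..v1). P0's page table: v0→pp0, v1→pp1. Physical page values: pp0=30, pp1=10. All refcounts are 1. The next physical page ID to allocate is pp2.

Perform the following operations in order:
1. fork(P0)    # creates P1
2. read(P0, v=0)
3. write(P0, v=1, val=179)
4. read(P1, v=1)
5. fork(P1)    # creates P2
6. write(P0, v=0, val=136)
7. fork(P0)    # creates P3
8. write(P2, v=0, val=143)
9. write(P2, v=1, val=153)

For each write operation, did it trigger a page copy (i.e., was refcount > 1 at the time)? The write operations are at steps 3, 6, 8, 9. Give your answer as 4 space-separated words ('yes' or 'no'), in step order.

Op 1: fork(P0) -> P1. 2 ppages; refcounts: pp0:2 pp1:2
Op 2: read(P0, v0) -> 30. No state change.
Op 3: write(P0, v1, 179). refcount(pp1)=2>1 -> COPY to pp2. 3 ppages; refcounts: pp0:2 pp1:1 pp2:1
Op 4: read(P1, v1) -> 10. No state change.
Op 5: fork(P1) -> P2. 3 ppages; refcounts: pp0:3 pp1:2 pp2:1
Op 6: write(P0, v0, 136). refcount(pp0)=3>1 -> COPY to pp3. 4 ppages; refcounts: pp0:2 pp1:2 pp2:1 pp3:1
Op 7: fork(P0) -> P3. 4 ppages; refcounts: pp0:2 pp1:2 pp2:2 pp3:2
Op 8: write(P2, v0, 143). refcount(pp0)=2>1 -> COPY to pp4. 5 ppages; refcounts: pp0:1 pp1:2 pp2:2 pp3:2 pp4:1
Op 9: write(P2, v1, 153). refcount(pp1)=2>1 -> COPY to pp5. 6 ppages; refcounts: pp0:1 pp1:1 pp2:2 pp3:2 pp4:1 pp5:1

yes yes yes yes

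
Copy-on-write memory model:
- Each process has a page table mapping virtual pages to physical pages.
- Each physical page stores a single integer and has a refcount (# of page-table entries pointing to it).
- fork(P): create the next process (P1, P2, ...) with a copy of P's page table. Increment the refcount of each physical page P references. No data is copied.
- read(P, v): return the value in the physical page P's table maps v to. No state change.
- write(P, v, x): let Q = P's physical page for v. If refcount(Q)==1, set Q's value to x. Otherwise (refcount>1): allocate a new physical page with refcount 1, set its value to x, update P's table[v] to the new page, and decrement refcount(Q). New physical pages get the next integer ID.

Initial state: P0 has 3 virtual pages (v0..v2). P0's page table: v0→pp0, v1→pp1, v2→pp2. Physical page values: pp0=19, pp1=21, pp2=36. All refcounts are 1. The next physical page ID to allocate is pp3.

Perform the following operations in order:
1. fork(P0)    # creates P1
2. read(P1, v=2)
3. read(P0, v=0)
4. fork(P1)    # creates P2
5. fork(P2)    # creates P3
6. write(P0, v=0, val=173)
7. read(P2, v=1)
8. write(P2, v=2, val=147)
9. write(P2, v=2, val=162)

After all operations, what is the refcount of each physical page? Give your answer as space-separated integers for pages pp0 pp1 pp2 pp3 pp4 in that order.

Op 1: fork(P0) -> P1. 3 ppages; refcounts: pp0:2 pp1:2 pp2:2
Op 2: read(P1, v2) -> 36. No state change.
Op 3: read(P0, v0) -> 19. No state change.
Op 4: fork(P1) -> P2. 3 ppages; refcounts: pp0:3 pp1:3 pp2:3
Op 5: fork(P2) -> P3. 3 ppages; refcounts: pp0:4 pp1:4 pp2:4
Op 6: write(P0, v0, 173). refcount(pp0)=4>1 -> COPY to pp3. 4 ppages; refcounts: pp0:3 pp1:4 pp2:4 pp3:1
Op 7: read(P2, v1) -> 21. No state change.
Op 8: write(P2, v2, 147). refcount(pp2)=4>1 -> COPY to pp4. 5 ppages; refcounts: pp0:3 pp1:4 pp2:3 pp3:1 pp4:1
Op 9: write(P2, v2, 162). refcount(pp4)=1 -> write in place. 5 ppages; refcounts: pp0:3 pp1:4 pp2:3 pp3:1 pp4:1

Answer: 3 4 3 1 1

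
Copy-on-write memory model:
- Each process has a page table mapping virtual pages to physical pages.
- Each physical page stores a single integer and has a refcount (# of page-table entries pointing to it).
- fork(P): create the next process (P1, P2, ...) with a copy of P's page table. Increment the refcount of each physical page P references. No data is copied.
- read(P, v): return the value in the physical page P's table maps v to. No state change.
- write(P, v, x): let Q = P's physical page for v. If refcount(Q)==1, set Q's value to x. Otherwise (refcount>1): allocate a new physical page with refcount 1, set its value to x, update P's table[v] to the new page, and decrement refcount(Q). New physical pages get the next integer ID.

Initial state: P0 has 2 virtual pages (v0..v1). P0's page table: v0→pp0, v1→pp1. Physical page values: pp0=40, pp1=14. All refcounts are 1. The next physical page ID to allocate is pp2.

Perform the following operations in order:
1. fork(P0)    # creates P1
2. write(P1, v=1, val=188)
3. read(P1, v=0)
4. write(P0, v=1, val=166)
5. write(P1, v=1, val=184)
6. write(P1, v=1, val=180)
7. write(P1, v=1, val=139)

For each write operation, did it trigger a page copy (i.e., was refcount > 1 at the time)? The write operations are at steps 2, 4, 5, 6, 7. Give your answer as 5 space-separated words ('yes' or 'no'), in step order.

Op 1: fork(P0) -> P1. 2 ppages; refcounts: pp0:2 pp1:2
Op 2: write(P1, v1, 188). refcount(pp1)=2>1 -> COPY to pp2. 3 ppages; refcounts: pp0:2 pp1:1 pp2:1
Op 3: read(P1, v0) -> 40. No state change.
Op 4: write(P0, v1, 166). refcount(pp1)=1 -> write in place. 3 ppages; refcounts: pp0:2 pp1:1 pp2:1
Op 5: write(P1, v1, 184). refcount(pp2)=1 -> write in place. 3 ppages; refcounts: pp0:2 pp1:1 pp2:1
Op 6: write(P1, v1, 180). refcount(pp2)=1 -> write in place. 3 ppages; refcounts: pp0:2 pp1:1 pp2:1
Op 7: write(P1, v1, 139). refcount(pp2)=1 -> write in place. 3 ppages; refcounts: pp0:2 pp1:1 pp2:1

yes no no no no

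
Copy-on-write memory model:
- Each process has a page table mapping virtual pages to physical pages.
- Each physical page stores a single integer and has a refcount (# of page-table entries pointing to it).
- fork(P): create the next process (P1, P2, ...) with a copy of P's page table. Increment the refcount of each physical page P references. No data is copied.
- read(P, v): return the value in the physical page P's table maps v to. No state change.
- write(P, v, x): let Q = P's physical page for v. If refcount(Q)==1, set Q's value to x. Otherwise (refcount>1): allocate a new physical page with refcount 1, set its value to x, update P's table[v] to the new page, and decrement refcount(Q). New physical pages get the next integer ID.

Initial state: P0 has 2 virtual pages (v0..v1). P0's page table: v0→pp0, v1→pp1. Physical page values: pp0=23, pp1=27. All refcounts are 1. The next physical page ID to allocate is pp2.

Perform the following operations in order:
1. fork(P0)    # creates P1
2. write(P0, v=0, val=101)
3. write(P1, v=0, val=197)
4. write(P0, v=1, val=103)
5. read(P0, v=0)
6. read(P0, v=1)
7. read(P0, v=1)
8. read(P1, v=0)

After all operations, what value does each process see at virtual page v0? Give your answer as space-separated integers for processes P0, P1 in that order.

Op 1: fork(P0) -> P1. 2 ppages; refcounts: pp0:2 pp1:2
Op 2: write(P0, v0, 101). refcount(pp0)=2>1 -> COPY to pp2. 3 ppages; refcounts: pp0:1 pp1:2 pp2:1
Op 3: write(P1, v0, 197). refcount(pp0)=1 -> write in place. 3 ppages; refcounts: pp0:1 pp1:2 pp2:1
Op 4: write(P0, v1, 103). refcount(pp1)=2>1 -> COPY to pp3. 4 ppages; refcounts: pp0:1 pp1:1 pp2:1 pp3:1
Op 5: read(P0, v0) -> 101. No state change.
Op 6: read(P0, v1) -> 103. No state change.
Op 7: read(P0, v1) -> 103. No state change.
Op 8: read(P1, v0) -> 197. No state change.
P0: v0 -> pp2 = 101
P1: v0 -> pp0 = 197

Answer: 101 197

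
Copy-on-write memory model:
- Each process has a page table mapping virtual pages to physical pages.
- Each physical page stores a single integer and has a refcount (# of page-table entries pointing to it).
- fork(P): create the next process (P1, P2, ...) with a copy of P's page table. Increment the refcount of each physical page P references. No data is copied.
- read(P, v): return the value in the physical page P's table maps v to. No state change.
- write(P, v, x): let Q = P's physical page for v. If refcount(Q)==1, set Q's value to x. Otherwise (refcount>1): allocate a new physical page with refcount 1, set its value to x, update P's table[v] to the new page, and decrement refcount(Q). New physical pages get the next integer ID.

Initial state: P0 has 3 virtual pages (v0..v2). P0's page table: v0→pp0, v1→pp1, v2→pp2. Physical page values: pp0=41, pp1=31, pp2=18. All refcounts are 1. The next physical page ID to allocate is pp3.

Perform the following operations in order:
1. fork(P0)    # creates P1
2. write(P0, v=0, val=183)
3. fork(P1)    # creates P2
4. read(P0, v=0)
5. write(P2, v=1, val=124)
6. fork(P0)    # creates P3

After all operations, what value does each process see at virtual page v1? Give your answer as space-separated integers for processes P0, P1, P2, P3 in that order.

Op 1: fork(P0) -> P1. 3 ppages; refcounts: pp0:2 pp1:2 pp2:2
Op 2: write(P0, v0, 183). refcount(pp0)=2>1 -> COPY to pp3. 4 ppages; refcounts: pp0:1 pp1:2 pp2:2 pp3:1
Op 3: fork(P1) -> P2. 4 ppages; refcounts: pp0:2 pp1:3 pp2:3 pp3:1
Op 4: read(P0, v0) -> 183. No state change.
Op 5: write(P2, v1, 124). refcount(pp1)=3>1 -> COPY to pp4. 5 ppages; refcounts: pp0:2 pp1:2 pp2:3 pp3:1 pp4:1
Op 6: fork(P0) -> P3. 5 ppages; refcounts: pp0:2 pp1:3 pp2:4 pp3:2 pp4:1
P0: v1 -> pp1 = 31
P1: v1 -> pp1 = 31
P2: v1 -> pp4 = 124
P3: v1 -> pp1 = 31

Answer: 31 31 124 31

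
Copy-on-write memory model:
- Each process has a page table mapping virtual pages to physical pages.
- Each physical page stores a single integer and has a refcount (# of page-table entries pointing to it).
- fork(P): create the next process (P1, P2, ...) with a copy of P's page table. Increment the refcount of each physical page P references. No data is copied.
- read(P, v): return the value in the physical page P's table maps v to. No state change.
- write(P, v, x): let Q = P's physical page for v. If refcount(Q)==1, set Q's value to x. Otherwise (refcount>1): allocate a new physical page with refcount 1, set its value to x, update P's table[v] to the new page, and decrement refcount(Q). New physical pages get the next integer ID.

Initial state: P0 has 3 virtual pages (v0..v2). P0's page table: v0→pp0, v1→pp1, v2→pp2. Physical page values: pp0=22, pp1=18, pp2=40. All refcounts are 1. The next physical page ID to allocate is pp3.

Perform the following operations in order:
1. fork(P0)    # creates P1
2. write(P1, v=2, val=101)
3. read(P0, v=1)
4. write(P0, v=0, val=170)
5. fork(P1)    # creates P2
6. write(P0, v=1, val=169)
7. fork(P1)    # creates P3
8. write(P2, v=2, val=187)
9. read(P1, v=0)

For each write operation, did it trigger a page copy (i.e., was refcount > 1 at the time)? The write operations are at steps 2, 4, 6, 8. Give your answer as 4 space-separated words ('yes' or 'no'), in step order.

Op 1: fork(P0) -> P1. 3 ppages; refcounts: pp0:2 pp1:2 pp2:2
Op 2: write(P1, v2, 101). refcount(pp2)=2>1 -> COPY to pp3. 4 ppages; refcounts: pp0:2 pp1:2 pp2:1 pp3:1
Op 3: read(P0, v1) -> 18. No state change.
Op 4: write(P0, v0, 170). refcount(pp0)=2>1 -> COPY to pp4. 5 ppages; refcounts: pp0:1 pp1:2 pp2:1 pp3:1 pp4:1
Op 5: fork(P1) -> P2. 5 ppages; refcounts: pp0:2 pp1:3 pp2:1 pp3:2 pp4:1
Op 6: write(P0, v1, 169). refcount(pp1)=3>1 -> COPY to pp5. 6 ppages; refcounts: pp0:2 pp1:2 pp2:1 pp3:2 pp4:1 pp5:1
Op 7: fork(P1) -> P3. 6 ppages; refcounts: pp0:3 pp1:3 pp2:1 pp3:3 pp4:1 pp5:1
Op 8: write(P2, v2, 187). refcount(pp3)=3>1 -> COPY to pp6. 7 ppages; refcounts: pp0:3 pp1:3 pp2:1 pp3:2 pp4:1 pp5:1 pp6:1
Op 9: read(P1, v0) -> 22. No state change.

yes yes yes yes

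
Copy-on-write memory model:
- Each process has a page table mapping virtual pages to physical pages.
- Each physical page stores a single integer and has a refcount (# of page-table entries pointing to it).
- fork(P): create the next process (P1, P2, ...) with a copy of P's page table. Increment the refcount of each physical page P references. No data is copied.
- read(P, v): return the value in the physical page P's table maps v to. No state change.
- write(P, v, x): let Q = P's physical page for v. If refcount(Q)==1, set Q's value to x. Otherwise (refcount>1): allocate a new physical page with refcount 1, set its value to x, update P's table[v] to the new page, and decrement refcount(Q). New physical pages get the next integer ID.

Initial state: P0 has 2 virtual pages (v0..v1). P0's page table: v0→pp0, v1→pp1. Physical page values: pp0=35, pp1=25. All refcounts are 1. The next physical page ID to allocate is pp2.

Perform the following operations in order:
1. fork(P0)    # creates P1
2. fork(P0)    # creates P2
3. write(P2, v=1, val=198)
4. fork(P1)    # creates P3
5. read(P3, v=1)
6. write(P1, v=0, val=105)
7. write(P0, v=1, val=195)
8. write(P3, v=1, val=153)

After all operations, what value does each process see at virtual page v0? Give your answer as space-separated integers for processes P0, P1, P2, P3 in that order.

Answer: 35 105 35 35

Derivation:
Op 1: fork(P0) -> P1. 2 ppages; refcounts: pp0:2 pp1:2
Op 2: fork(P0) -> P2. 2 ppages; refcounts: pp0:3 pp1:3
Op 3: write(P2, v1, 198). refcount(pp1)=3>1 -> COPY to pp2. 3 ppages; refcounts: pp0:3 pp1:2 pp2:1
Op 4: fork(P1) -> P3. 3 ppages; refcounts: pp0:4 pp1:3 pp2:1
Op 5: read(P3, v1) -> 25. No state change.
Op 6: write(P1, v0, 105). refcount(pp0)=4>1 -> COPY to pp3. 4 ppages; refcounts: pp0:3 pp1:3 pp2:1 pp3:1
Op 7: write(P0, v1, 195). refcount(pp1)=3>1 -> COPY to pp4. 5 ppages; refcounts: pp0:3 pp1:2 pp2:1 pp3:1 pp4:1
Op 8: write(P3, v1, 153). refcount(pp1)=2>1 -> COPY to pp5. 6 ppages; refcounts: pp0:3 pp1:1 pp2:1 pp3:1 pp4:1 pp5:1
P0: v0 -> pp0 = 35
P1: v0 -> pp3 = 105
P2: v0 -> pp0 = 35
P3: v0 -> pp0 = 35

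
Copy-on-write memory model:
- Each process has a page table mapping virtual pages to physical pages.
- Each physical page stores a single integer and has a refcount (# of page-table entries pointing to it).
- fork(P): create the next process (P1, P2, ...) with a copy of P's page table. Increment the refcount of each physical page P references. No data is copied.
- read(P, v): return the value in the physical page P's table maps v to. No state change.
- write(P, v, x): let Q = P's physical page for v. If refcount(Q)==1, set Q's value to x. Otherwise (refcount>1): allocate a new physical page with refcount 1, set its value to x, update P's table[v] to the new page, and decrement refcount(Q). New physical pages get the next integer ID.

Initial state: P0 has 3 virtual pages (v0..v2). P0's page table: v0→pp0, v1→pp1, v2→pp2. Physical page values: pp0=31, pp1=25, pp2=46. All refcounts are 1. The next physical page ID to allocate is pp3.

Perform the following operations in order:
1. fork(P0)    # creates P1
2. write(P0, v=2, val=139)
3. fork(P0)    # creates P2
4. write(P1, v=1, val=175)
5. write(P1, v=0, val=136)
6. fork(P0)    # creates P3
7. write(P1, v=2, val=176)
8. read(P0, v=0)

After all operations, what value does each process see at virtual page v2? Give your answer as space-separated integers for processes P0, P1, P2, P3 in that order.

Answer: 139 176 139 139

Derivation:
Op 1: fork(P0) -> P1. 3 ppages; refcounts: pp0:2 pp1:2 pp2:2
Op 2: write(P0, v2, 139). refcount(pp2)=2>1 -> COPY to pp3. 4 ppages; refcounts: pp0:2 pp1:2 pp2:1 pp3:1
Op 3: fork(P0) -> P2. 4 ppages; refcounts: pp0:3 pp1:3 pp2:1 pp3:2
Op 4: write(P1, v1, 175). refcount(pp1)=3>1 -> COPY to pp4. 5 ppages; refcounts: pp0:3 pp1:2 pp2:1 pp3:2 pp4:1
Op 5: write(P1, v0, 136). refcount(pp0)=3>1 -> COPY to pp5. 6 ppages; refcounts: pp0:2 pp1:2 pp2:1 pp3:2 pp4:1 pp5:1
Op 6: fork(P0) -> P3. 6 ppages; refcounts: pp0:3 pp1:3 pp2:1 pp3:3 pp4:1 pp5:1
Op 7: write(P1, v2, 176). refcount(pp2)=1 -> write in place. 6 ppages; refcounts: pp0:3 pp1:3 pp2:1 pp3:3 pp4:1 pp5:1
Op 8: read(P0, v0) -> 31. No state change.
P0: v2 -> pp3 = 139
P1: v2 -> pp2 = 176
P2: v2 -> pp3 = 139
P3: v2 -> pp3 = 139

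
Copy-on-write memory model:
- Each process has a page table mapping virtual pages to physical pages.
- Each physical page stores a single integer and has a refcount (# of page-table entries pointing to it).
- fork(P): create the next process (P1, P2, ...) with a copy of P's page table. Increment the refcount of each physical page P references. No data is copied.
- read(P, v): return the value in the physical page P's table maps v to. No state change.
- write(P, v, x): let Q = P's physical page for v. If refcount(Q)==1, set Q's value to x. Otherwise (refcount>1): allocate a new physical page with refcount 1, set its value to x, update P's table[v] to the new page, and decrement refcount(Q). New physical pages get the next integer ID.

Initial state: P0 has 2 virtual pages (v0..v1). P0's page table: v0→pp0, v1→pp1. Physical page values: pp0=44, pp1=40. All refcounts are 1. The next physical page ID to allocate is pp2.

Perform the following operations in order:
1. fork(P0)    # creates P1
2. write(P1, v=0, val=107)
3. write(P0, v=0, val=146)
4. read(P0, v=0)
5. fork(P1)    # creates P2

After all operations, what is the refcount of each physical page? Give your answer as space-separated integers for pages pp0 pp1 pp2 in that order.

Op 1: fork(P0) -> P1. 2 ppages; refcounts: pp0:2 pp1:2
Op 2: write(P1, v0, 107). refcount(pp0)=2>1 -> COPY to pp2. 3 ppages; refcounts: pp0:1 pp1:2 pp2:1
Op 3: write(P0, v0, 146). refcount(pp0)=1 -> write in place. 3 ppages; refcounts: pp0:1 pp1:2 pp2:1
Op 4: read(P0, v0) -> 146. No state change.
Op 5: fork(P1) -> P2. 3 ppages; refcounts: pp0:1 pp1:3 pp2:2

Answer: 1 3 2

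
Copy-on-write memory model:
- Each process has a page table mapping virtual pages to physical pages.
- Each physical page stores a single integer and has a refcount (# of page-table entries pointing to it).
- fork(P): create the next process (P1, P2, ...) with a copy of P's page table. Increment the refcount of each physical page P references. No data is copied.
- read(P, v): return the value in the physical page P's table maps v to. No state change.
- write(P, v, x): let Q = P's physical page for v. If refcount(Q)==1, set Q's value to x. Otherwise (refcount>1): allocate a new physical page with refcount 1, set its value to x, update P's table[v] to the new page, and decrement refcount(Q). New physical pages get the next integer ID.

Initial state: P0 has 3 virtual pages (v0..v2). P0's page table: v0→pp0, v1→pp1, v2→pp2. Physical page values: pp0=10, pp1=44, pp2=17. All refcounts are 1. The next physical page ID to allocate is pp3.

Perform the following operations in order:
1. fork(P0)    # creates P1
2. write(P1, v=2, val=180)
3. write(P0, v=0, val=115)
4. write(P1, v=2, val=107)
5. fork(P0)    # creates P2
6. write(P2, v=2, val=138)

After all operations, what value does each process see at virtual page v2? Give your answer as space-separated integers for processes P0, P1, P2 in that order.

Op 1: fork(P0) -> P1. 3 ppages; refcounts: pp0:2 pp1:2 pp2:2
Op 2: write(P1, v2, 180). refcount(pp2)=2>1 -> COPY to pp3. 4 ppages; refcounts: pp0:2 pp1:2 pp2:1 pp3:1
Op 3: write(P0, v0, 115). refcount(pp0)=2>1 -> COPY to pp4. 5 ppages; refcounts: pp0:1 pp1:2 pp2:1 pp3:1 pp4:1
Op 4: write(P1, v2, 107). refcount(pp3)=1 -> write in place. 5 ppages; refcounts: pp0:1 pp1:2 pp2:1 pp3:1 pp4:1
Op 5: fork(P0) -> P2. 5 ppages; refcounts: pp0:1 pp1:3 pp2:2 pp3:1 pp4:2
Op 6: write(P2, v2, 138). refcount(pp2)=2>1 -> COPY to pp5. 6 ppages; refcounts: pp0:1 pp1:3 pp2:1 pp3:1 pp4:2 pp5:1
P0: v2 -> pp2 = 17
P1: v2 -> pp3 = 107
P2: v2 -> pp5 = 138

Answer: 17 107 138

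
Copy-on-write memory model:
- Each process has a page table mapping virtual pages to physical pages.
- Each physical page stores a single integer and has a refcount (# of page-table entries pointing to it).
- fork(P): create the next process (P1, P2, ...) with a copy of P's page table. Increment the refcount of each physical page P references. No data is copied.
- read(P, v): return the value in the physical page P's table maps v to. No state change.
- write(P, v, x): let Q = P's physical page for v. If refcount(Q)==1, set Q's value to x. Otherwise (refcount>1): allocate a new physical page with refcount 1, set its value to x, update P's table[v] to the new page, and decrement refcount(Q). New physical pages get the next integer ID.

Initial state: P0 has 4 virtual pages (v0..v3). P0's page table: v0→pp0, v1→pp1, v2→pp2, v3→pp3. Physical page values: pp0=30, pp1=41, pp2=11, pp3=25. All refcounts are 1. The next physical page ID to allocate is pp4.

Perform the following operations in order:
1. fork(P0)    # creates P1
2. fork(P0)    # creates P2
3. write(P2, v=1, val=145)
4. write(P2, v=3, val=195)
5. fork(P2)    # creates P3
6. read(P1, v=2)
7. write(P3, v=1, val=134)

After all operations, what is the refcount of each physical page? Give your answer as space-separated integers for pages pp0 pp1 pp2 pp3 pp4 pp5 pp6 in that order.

Answer: 4 2 4 2 1 2 1

Derivation:
Op 1: fork(P0) -> P1. 4 ppages; refcounts: pp0:2 pp1:2 pp2:2 pp3:2
Op 2: fork(P0) -> P2. 4 ppages; refcounts: pp0:3 pp1:3 pp2:3 pp3:3
Op 3: write(P2, v1, 145). refcount(pp1)=3>1 -> COPY to pp4. 5 ppages; refcounts: pp0:3 pp1:2 pp2:3 pp3:3 pp4:1
Op 4: write(P2, v3, 195). refcount(pp3)=3>1 -> COPY to pp5. 6 ppages; refcounts: pp0:3 pp1:2 pp2:3 pp3:2 pp4:1 pp5:1
Op 5: fork(P2) -> P3. 6 ppages; refcounts: pp0:4 pp1:2 pp2:4 pp3:2 pp4:2 pp5:2
Op 6: read(P1, v2) -> 11. No state change.
Op 7: write(P3, v1, 134). refcount(pp4)=2>1 -> COPY to pp6. 7 ppages; refcounts: pp0:4 pp1:2 pp2:4 pp3:2 pp4:1 pp5:2 pp6:1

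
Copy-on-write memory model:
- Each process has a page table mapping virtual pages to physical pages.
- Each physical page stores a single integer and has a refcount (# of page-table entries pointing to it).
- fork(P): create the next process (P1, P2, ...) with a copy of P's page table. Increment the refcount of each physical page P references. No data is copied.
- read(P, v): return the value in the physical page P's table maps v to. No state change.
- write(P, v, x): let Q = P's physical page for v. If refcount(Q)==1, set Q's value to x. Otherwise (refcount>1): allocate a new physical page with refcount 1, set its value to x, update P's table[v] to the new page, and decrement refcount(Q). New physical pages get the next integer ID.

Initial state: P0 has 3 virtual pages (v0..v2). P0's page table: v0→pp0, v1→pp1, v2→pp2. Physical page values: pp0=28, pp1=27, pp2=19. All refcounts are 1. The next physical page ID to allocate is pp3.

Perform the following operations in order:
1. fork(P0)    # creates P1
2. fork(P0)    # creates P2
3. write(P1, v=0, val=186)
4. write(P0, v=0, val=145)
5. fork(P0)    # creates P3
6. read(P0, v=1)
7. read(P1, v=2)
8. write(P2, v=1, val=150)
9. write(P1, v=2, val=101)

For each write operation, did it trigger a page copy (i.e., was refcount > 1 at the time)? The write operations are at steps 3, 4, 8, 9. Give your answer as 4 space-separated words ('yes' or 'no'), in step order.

Op 1: fork(P0) -> P1. 3 ppages; refcounts: pp0:2 pp1:2 pp2:2
Op 2: fork(P0) -> P2. 3 ppages; refcounts: pp0:3 pp1:3 pp2:3
Op 3: write(P1, v0, 186). refcount(pp0)=3>1 -> COPY to pp3. 4 ppages; refcounts: pp0:2 pp1:3 pp2:3 pp3:1
Op 4: write(P0, v0, 145). refcount(pp0)=2>1 -> COPY to pp4. 5 ppages; refcounts: pp0:1 pp1:3 pp2:3 pp3:1 pp4:1
Op 5: fork(P0) -> P3. 5 ppages; refcounts: pp0:1 pp1:4 pp2:4 pp3:1 pp4:2
Op 6: read(P0, v1) -> 27. No state change.
Op 7: read(P1, v2) -> 19. No state change.
Op 8: write(P2, v1, 150). refcount(pp1)=4>1 -> COPY to pp5. 6 ppages; refcounts: pp0:1 pp1:3 pp2:4 pp3:1 pp4:2 pp5:1
Op 9: write(P1, v2, 101). refcount(pp2)=4>1 -> COPY to pp6. 7 ppages; refcounts: pp0:1 pp1:3 pp2:3 pp3:1 pp4:2 pp5:1 pp6:1

yes yes yes yes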